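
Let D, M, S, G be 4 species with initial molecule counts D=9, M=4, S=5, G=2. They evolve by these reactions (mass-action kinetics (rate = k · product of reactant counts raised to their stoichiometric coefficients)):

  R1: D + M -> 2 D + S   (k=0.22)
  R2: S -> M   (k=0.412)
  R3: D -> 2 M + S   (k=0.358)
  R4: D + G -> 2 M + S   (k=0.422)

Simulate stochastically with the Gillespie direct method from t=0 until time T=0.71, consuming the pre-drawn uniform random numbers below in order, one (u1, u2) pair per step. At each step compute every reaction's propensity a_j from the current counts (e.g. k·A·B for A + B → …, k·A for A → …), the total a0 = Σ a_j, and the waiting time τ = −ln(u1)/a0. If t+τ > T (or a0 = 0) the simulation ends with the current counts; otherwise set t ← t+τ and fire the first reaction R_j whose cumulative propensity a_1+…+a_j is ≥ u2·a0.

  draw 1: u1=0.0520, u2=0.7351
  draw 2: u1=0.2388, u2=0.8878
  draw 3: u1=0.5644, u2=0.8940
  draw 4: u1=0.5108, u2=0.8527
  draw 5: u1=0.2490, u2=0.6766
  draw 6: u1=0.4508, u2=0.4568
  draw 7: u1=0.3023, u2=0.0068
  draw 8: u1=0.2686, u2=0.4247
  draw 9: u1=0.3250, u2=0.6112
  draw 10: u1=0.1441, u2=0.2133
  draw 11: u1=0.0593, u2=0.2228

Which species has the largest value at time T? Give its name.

Dominant species at T: S

t=0.000: D=9 M=4 S=5 G=2
Draw 1: a1=7.920, a2=2.060, a3=3.222, a4=7.596, a0=20.798; τ=−ln(0.0520)/20.798=0.142 → t=0.142; u2·a0=0.7351·20.798=15.289; a1+…+a3=13.202 < 15.289 ≤ a1+…+a4=20.798 → R4 fires; D=8 M=6 S=6 G=1
Draw 2: a1=10.560, a2=2.472, a3=2.864, a4=3.376, a0=19.272; τ=−ln(0.2388)/19.272=0.074 → t=0.216; u2·a0=0.8878·19.272=17.110; a1+…+a3=15.896 < 17.110 ≤ a1+…+a4=19.272 → R4 fires; D=7 M=8 S=7 G=0
Draw 3: a1=12.320, a2=2.884, a3=2.506, a4=0.000, a0=17.710; τ=−ln(0.5644)/17.710=0.032 → t=0.249; u2·a0=0.8940·17.710=15.833; a1+a2=15.204 < 15.833 ≤ a1+…+a3=17.710 → R3 fires; D=6 M=10 S=8 G=0
Draw 4: a1=13.200, a2=3.296, a3=2.148, a4=0.000, a0=18.644; τ=−ln(0.5108)/18.644=0.036 → t=0.285; u2·a0=0.8527·18.644=15.898; a1=13.200 < 15.898 ≤ a1+a2=16.496 → R2 fires; D=6 M=11 S=7 G=0
Draw 5: a1=14.520, a2=2.884, a3=2.148, a4=0.000, a0=19.552; τ=−ln(0.2490)/19.552=0.071 → t=0.356; u2·a0=0.6766·19.552=13.229 ≤ a1=14.520 → R1 fires; D=7 M=10 S=8 G=0
Draw 6: a1=15.400, a2=3.296, a3=2.506, a4=0.000, a0=21.202; τ=−ln(0.4508)/21.202=0.038 → t=0.393; u2·a0=0.4568·21.202=9.685 ≤ a1=15.400 → R1 fires; D=8 M=9 S=9 G=0
Draw 7: a1=15.840, a2=3.708, a3=2.864, a4=0.000, a0=22.412; τ=−ln(0.3023)/22.412=0.053 → t=0.447; u2·a0=0.0068·22.412=0.152 ≤ a1=15.840 → R1 fires; D=9 M=8 S=10 G=0
Draw 8: a1=15.840, a2=4.120, a3=3.222, a4=0.000, a0=23.182; τ=−ln(0.2686)/23.182=0.057 → t=0.504; u2·a0=0.4247·23.182=9.845 ≤ a1=15.840 → R1 fires; D=10 M=7 S=11 G=0
Draw 9: a1=15.400, a2=4.532, a3=3.580, a4=0.000, a0=23.512; τ=−ln(0.3250)/23.512=0.048 → t=0.551; u2·a0=0.6112·23.512=14.371 ≤ a1=15.400 → R1 fires; D=11 M=6 S=12 G=0
Draw 10: a1=14.520, a2=4.944, a3=3.938, a4=0.000, a0=23.402; τ=−ln(0.1441)/23.402=0.083 → t=0.634; u2·a0=0.2133·23.402=4.992 ≤ a1=14.520 → R1 fires; D=12 M=5 S=13 G=0
Draw 11: a1=13.200, a2=5.356, a3=4.296, a4=0.000, a0=22.852; τ=−ln(0.0593)/22.852=0.124 → t=0.758 > T=0.71: stop.
At T=0.71: D=12 M=5 S=13 G=0; the largest is S.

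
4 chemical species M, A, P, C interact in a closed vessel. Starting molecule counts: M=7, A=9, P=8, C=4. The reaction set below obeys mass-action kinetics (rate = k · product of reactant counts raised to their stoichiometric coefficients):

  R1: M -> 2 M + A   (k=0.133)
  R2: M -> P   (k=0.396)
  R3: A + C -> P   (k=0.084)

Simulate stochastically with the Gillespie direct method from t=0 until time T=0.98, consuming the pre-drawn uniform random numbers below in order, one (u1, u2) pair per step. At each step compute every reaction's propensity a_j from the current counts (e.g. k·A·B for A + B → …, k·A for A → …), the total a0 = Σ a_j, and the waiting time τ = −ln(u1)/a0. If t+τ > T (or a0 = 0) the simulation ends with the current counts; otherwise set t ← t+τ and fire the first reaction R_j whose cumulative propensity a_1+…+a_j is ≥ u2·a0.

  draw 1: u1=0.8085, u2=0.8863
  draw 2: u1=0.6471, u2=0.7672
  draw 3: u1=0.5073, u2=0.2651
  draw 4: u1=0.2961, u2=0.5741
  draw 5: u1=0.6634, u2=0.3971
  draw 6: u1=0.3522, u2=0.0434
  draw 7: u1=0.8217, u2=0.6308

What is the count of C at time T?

C at T = 2

t=0.000: M=7 A=9 P=8 C=4
Draw 1: a1=0.931, a2=2.772, a3=3.024, a0=6.727; τ=−ln(0.8085)/6.727=0.032 → t=0.032; u2·a0=0.8863·6.727=5.962; a1+a2=3.703 < 5.962 ≤ a1+…+a3=6.727 → R3 fires; M=7 A=8 P=9 C=3
Draw 2: a1=0.931, a2=2.772, a3=2.016, a0=5.719; τ=−ln(0.6471)/5.719=0.076 → t=0.108; u2·a0=0.7672·5.719=4.388; a1+a2=3.703 < 4.388 ≤ a1+…+a3=5.719 → R3 fires; M=7 A=7 P=10 C=2
Draw 3: a1=0.931, a2=2.772, a3=1.176, a0=4.879; τ=−ln(0.5073)/4.879=0.139 → t=0.247; u2·a0=0.2651·4.879=1.293; a1=0.931 < 1.293 ≤ a1+a2=3.703 → R2 fires; M=6 A=7 P=11 C=2
Draw 4: a1=0.798, a2=2.376, a3=1.176, a0=4.350; τ=−ln(0.2961)/4.350=0.280 → t=0.527; u2·a0=0.5741·4.350=2.497; a1=0.798 < 2.497 ≤ a1+a2=3.174 → R2 fires; M=5 A=7 P=12 C=2
Draw 5: a1=0.665, a2=1.980, a3=1.176, a0=3.821; τ=−ln(0.6634)/3.821=0.107 → t=0.634; u2·a0=0.3971·3.821=1.517; a1=0.665 < 1.517 ≤ a1+a2=2.645 → R2 fires; M=4 A=7 P=13 C=2
Draw 6: a1=0.532, a2=1.584, a3=1.176, a0=3.292; τ=−ln(0.3522)/3.292=0.317 → t=0.951; u2·a0=0.0434·3.292=0.143 ≤ a1=0.532 → R1 fires; M=5 A=8 P=13 C=2
Draw 7: a1=0.665, a2=1.980, a3=1.344, a0=3.989; τ=−ln(0.8217)/3.989=0.049 → t=1.000 > T=0.98: stop.
Read off C at T=0.98: 2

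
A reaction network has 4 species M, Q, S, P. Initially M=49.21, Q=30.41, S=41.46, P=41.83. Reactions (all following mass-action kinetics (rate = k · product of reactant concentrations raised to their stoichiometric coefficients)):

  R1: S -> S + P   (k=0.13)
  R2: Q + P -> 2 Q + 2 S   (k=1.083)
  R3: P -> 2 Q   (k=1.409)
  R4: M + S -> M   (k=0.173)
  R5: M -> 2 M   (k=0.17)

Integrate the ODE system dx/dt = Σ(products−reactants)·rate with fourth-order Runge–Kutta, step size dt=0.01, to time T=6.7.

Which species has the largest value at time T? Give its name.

Dominant species at T: M

RK4 with dt=0.01: 670 steps to T=6.7. Trajectory (selected grid times):
t=0.00: M=49.21 Q=30.41 S=41.46 P=41.83
t=0.74: M=55.81 Q=75.25 S=0.21 P=0.00
t=1.49: M=63.40 Q=75.25 S=0.00 P=0.00
t=2.23: M=71.89 Q=75.25 S=0.00 P=0.00
t=2.98: M=81.67 Q=75.25 S=0.00 P=0.00
t=3.72: M=92.62 Q=75.25 S=0.00 P=0.00
t=4.47: M=105.21 Q=75.25 S=0.00 P=0.00
t=5.21: M=119.32 Q=75.25 S=0.00 P=0.00
t=5.96: M=135.54 Q=75.25 S=0.00 P=0.00
t=6.70: M=153.71 Q=75.25 S=0.00 P=0.00
At T=6.7: M=153.71 Q=75.25 S=0.00 P=0.00; the largest is M.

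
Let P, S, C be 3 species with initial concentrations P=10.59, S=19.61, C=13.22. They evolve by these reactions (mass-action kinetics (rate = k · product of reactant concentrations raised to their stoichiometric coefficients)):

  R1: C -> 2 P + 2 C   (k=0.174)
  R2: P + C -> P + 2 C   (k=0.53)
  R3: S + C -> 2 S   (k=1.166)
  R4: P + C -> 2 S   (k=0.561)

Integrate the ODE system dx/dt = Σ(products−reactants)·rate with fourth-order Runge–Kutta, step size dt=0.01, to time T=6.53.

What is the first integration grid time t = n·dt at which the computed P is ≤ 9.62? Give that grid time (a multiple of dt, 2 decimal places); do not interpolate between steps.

RK4 with dt=0.01: 653 steps to T=6.53. Trajectory (selected grid times):
t=0.00: P=10.59 S=19.61 C=13.22
t=0.01: P=9.96 S=23.93 C=10.24
t=0.02: P=9.50 S=27.55 C=7.57
t=0.73: P=8.56 S=37.13 C=0.00
t=1.45: P=8.56 S=37.13 C=0.00
t=2.18: P=8.56 S=37.13 C=0.00
t=2.90: P=8.56 S=37.13 C=0.00
t=3.63: P=8.56 S=37.13 C=0.00
t=4.35: P=8.56 S=37.13 C=0.00
t=5.08: P=8.56 S=37.13 C=0.00
t=5.80: P=8.56 S=37.13 C=0.00
t=6.53: P=8.56 S=37.13 C=0.00
P(0.01)=9.956 > 9.62 but P(0.02)=9.503 ≤ 9.62, so the first grid time is t=0.02.

Threshold first reached at t = 0.02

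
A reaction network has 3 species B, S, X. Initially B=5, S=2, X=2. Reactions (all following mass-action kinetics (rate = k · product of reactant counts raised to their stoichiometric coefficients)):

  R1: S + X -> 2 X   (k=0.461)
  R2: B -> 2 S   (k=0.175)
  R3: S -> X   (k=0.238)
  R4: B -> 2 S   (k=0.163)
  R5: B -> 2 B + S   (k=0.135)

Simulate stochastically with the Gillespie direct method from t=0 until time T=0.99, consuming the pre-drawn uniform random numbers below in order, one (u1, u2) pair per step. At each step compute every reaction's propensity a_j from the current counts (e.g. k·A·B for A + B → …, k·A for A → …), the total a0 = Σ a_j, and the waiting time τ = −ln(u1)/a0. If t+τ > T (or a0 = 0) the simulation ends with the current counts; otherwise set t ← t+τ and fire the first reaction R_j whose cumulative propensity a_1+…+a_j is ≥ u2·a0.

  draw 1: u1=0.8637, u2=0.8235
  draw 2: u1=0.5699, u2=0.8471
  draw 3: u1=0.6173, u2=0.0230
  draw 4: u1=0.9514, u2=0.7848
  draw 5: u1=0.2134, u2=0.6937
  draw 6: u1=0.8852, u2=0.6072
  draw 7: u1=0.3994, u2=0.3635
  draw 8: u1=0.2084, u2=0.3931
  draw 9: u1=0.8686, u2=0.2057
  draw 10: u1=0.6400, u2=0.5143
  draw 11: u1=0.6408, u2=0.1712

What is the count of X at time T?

t=0.000: B=5 S=2 X=2
Draw 1: a1=1.844, a2=0.875, a3=0.476, a4=0.815, a5=0.675, a0=4.685; τ=−ln(0.8637)/4.685=0.031 → t=0.031; u2·a0=0.8235·4.685=3.858; a1+…+a3=3.195 < 3.858 ≤ a1+…+a4=4.010 → R4 fires; B=4 S=4 X=2
Draw 2: a1=3.688, a2=0.700, a3=0.952, a4=0.652, a5=0.540, a0=6.532; τ=−ln(0.5699)/6.532=0.086 → t=0.117; u2·a0=0.8471·6.532=5.533; a1+…+a3=5.340 < 5.533 ≤ a1+…+a4=5.992 → R4 fires; B=3 S=6 X=2
Draw 3: a1=5.532, a2=0.525, a3=1.428, a4=0.489, a5=0.405, a0=8.379; τ=−ln(0.6173)/8.379=0.058 → t=0.175; u2·a0=0.0230·8.379=0.193 ≤ a1=5.532 → R1 fires; B=3 S=5 X=3
Draw 4: a1=6.915, a2=0.525, a3=1.190, a4=0.489, a5=0.405, a0=9.524; τ=−ln(0.9514)/9.524=0.005 → t=0.180; u2·a0=0.7848·9.524=7.474; a1+a2=7.440 < 7.474 ≤ a1+…+a3=8.630 → R3 fires; B=3 S=4 X=4
Draw 5: a1=7.376, a2=0.525, a3=0.952, a4=0.489, a5=0.405, a0=9.747; τ=−ln(0.2134)/9.747=0.158 → t=0.339; u2·a0=0.6937·9.747=6.761 ≤ a1=7.376 → R1 fires; B=3 S=3 X=5
Draw 6: a1=6.915, a2=0.525, a3=0.714, a4=0.489, a5=0.405, a0=9.048; τ=−ln(0.8852)/9.048=0.013 → t=0.352; u2·a0=0.6072·9.048=5.494 ≤ a1=6.915 → R1 fires; B=3 S=2 X=6
Draw 7: a1=5.532, a2=0.525, a3=0.476, a4=0.489, a5=0.405, a0=7.427; τ=−ln(0.3994)/7.427=0.124 → t=0.476; u2·a0=0.3635·7.427=2.700 ≤ a1=5.532 → R1 fires; B=3 S=1 X=7
Draw 8: a1=3.227, a2=0.525, a3=0.238, a4=0.489, a5=0.405, a0=4.884; τ=−ln(0.2084)/4.884=0.321 → t=0.797; u2·a0=0.3931·4.884=1.920 ≤ a1=3.227 → R1 fires; B=3 S=0 X=8
Draw 9: a1=0.000, a2=0.525, a3=0.000, a4=0.489, a5=0.405, a0=1.419; τ=−ln(0.8686)/1.419=0.099 → t=0.896; u2·a0=0.2057·1.419=0.292; a1=0.000 < 0.292 ≤ a1+a2=0.525 → R2 fires; B=2 S=2 X=8
Draw 10: a1=7.376, a2=0.350, a3=0.476, a4=0.326, a5=0.270, a0=8.798; τ=−ln(0.6400)/8.798=0.051 → t=0.947; u2·a0=0.5143·8.798=4.525 ≤ a1=7.376 → R1 fires; B=2 S=1 X=9
Draw 11: a1=4.149, a2=0.350, a3=0.238, a4=0.326, a5=0.270, a0=5.333; τ=−ln(0.6408)/5.333=0.083 → t=1.030 > T=0.99: stop.
Read off X at T=0.99: 9

X at T = 9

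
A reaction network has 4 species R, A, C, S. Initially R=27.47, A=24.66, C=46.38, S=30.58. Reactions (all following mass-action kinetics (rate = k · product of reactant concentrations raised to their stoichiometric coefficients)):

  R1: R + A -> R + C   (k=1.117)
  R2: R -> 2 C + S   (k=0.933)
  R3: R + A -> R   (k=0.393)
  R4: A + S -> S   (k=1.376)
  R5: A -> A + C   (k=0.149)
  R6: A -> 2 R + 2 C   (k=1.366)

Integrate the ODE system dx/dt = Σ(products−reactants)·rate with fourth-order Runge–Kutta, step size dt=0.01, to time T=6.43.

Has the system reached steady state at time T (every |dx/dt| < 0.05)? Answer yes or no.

RK4 with dt=0.01: 643 steps to T=6.43. Trajectory (selected grid times):
t=0.00: R=27.47 A=24.66 C=46.38 S=30.58
t=0.71: R=14.57 A=0.00 C=83.46 S=44.26
t=1.43: R=7.44 A=0.00 C=97.72 S=51.39
t=2.14: R=3.84 A=0.00 C=104.93 S=55.00
t=2.86: R=1.96 A=0.00 C=108.69 S=56.88
t=3.57: R=1.01 A=0.00 C=110.59 S=57.83
t=4.29: R=0.52 A=0.00 C=111.58 S=58.32
t=5.00: R=0.27 A=0.00 C=112.08 S=58.57
t=5.72: R=0.14 A=0.00 C=112.34 S=58.70
t=6.43: R=0.07 A=0.00 C=112.47 S=58.77
Rates at T: R1=0.0000, R2=0.0654, R3=0.0000, R4=0.0000, R5=0.0000, R6=0.0000
dx/dt at T (Σ net stoichiometry × rate): R=-0.0654, A=-0.0000, C=+0.1309, S=+0.0654
Largest |dx/dt| is |+0.1309| (C) ≥ 0.05 → not steady.

Steady state at T: no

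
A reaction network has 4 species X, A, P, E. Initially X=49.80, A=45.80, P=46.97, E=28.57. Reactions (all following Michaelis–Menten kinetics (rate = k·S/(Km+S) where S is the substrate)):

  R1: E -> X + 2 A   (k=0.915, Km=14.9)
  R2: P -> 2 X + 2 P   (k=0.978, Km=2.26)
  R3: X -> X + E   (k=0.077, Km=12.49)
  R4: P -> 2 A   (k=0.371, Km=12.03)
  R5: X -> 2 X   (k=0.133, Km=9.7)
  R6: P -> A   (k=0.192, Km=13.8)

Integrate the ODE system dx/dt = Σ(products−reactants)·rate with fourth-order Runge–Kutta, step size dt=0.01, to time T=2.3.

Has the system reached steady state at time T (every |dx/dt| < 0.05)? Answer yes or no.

RK4 with dt=0.01: 230 steps to T=2.3. Trajectory (selected grid times):
t=0.00: X=49.80 A=45.80 P=46.97 E=28.57
t=0.26: X=50.47 A=46.30 P=47.10 E=28.43
t=0.51: X=51.11 A=46.79 P=47.22 E=28.30
t=0.77: X=51.79 A=47.29 P=47.35 E=28.16
t=1.02: X=52.43 A=47.78 P=47.47 E=28.02
t=1.28: X=53.10 A=48.28 P=47.60 E=27.88
t=1.53: X=53.74 A=48.76 P=47.72 E=27.75
t=1.79: X=54.41 A=49.27 P=47.85 E=27.61
t=2.04: X=55.06 A=49.75 P=47.97 E=27.48
t=2.30: X=55.73 A=50.25 P=48.09 E=27.34
Rates at T: R1=0.5922, R2=0.9341, R3=0.0629, R4=0.2968, R5=0.1133, R6=0.1492
dx/dt at T (Σ net stoichiometry × rate): X=+2.5737, A=+1.9272, P=+0.4881, E=-0.5293
Largest |dx/dt| is |+2.5737| (X) ≥ 0.05 → not steady.

Steady state at T: no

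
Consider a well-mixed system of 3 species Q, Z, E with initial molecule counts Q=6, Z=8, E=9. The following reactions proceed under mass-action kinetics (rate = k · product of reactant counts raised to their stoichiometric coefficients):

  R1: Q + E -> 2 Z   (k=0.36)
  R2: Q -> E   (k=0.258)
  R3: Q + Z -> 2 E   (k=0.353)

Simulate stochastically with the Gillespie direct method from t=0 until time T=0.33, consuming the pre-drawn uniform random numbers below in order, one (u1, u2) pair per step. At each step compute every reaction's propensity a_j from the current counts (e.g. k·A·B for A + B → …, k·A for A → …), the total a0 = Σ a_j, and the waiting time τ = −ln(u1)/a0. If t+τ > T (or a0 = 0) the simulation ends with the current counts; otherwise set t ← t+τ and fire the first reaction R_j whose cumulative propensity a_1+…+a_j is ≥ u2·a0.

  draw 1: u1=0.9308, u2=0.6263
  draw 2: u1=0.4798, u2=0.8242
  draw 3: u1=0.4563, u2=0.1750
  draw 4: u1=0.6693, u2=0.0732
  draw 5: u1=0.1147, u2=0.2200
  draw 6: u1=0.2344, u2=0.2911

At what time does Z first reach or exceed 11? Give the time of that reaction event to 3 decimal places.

t=0.000: Q=6 Z=8 E=9
Draw 1: a1=19.440, a2=1.548, a3=16.944, a0=37.932; τ=−ln(0.9308)/37.932=0.002 → t=0.002; u2·a0=0.6263·37.932=23.757; a1+a2=20.988 < 23.757 ≤ a1+…+a3=37.932 → R3 fires; Q=5 Z=7 E=11
Draw 2: a1=19.800, a2=1.290, a3=12.355, a0=33.445; τ=−ln(0.4798)/33.445=0.022 → t=0.024; u2·a0=0.8242·33.445=27.565; a1+a2=21.090 < 27.565 ≤ a1+…+a3=33.445 → R3 fires; Q=4 Z=6 E=13
Draw 3: a1=18.720, a2=1.032, a3=8.472, a0=28.224; τ=−ln(0.4563)/28.224=0.028 → t=0.052; u2·a0=0.1750·28.224=4.939 ≤ a1=18.720 → R1 fires; Q=3 Z=8 E=12
Draw 4: a1=12.960, a2=0.774, a3=8.472, a0=22.206; τ=−ln(0.6693)/22.206=0.018 → t=0.070; u2·a0=0.0732·22.206=1.625 ≤ a1=12.960 → R1 fires; Q=2 Z=10 E=11
Draw 5: a1=7.920, a2=0.516, a3=7.060, a0=15.496; τ=−ln(0.1147)/15.496=0.140 → t=0.209; u2·a0=0.2200·15.496=3.409 ≤ a1=7.920 → R1 fires; Q=1 Z=12 E=10
Draw 6: a1=3.600, a2=0.258, a3=4.236, a0=8.094; τ=−ln(0.2344)/8.094=0.179 → t=0.389 > T=0.33: stop.
Z first becomes ≥ 11 when it reaches 12 at the event at t=0.209.

Threshold first reached at t = 0.209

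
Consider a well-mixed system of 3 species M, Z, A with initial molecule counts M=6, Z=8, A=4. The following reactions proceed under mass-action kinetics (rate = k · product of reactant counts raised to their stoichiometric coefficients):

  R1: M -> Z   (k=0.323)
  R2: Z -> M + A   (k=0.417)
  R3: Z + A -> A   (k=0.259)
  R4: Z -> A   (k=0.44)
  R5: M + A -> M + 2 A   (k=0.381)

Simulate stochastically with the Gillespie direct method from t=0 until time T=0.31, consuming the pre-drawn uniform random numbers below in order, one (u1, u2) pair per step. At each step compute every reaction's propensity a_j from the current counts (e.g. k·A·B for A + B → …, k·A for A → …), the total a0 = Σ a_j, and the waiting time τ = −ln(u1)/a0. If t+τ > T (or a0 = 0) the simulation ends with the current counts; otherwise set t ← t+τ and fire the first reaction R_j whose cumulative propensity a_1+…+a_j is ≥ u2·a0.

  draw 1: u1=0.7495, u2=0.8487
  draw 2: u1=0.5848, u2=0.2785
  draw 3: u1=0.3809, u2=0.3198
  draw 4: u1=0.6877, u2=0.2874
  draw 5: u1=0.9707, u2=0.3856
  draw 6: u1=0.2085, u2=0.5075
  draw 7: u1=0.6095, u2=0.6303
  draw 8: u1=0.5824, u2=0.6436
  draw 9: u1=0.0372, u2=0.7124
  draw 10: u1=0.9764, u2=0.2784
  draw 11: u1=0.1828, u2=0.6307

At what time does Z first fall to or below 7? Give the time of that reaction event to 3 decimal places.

Threshold first reached at t = 0.029

t=0.000: M=6 Z=8 A=4
Draw 1: a1=1.938, a2=3.336, a3=8.288, a4=3.520, a5=9.144, a0=26.226; τ=−ln(0.7495)/26.226=0.011 → t=0.011; u2·a0=0.8487·26.226=22.258; a1+…+a4=17.082 < 22.258 ≤ a1+…+a5=26.226 → R5 fires; M=6 Z=8 A=5
Draw 2: a1=1.938, a2=3.336, a3=10.360, a4=3.520, a5=11.430, a0=30.584; τ=−ln(0.5848)/30.584=0.018 → t=0.029; u2·a0=0.2785·30.584=8.518; a1+a2=5.274 < 8.518 ≤ a1+…+a3=15.634 → R3 fires; M=6 Z=7 A=5
Draw 3: a1=1.938, a2=2.919, a3=9.065, a4=3.080, a5=11.430, a0=28.432; τ=−ln(0.3809)/28.432=0.034 → t=0.062; u2·a0=0.3198·28.432=9.093; a1+a2=4.857 < 9.093 ≤ a1+…+a3=13.922 → R3 fires; M=6 Z=6 A=5
Draw 4: a1=1.938, a2=2.502, a3=7.770, a4=2.640, a5=11.430, a0=26.280; τ=−ln(0.6877)/26.280=0.014 → t=0.077; u2·a0=0.2874·26.280=7.553; a1+a2=4.440 < 7.553 ≤ a1+…+a3=12.210 → R3 fires; M=6 Z=5 A=5
Draw 5: a1=1.938, a2=2.085, a3=6.475, a4=2.200, a5=11.430, a0=24.128; τ=−ln(0.9707)/24.128=0.001 → t=0.078; u2·a0=0.3856·24.128=9.304; a1+a2=4.023 < 9.304 ≤ a1+…+a3=10.498 → R3 fires; M=6 Z=4 A=5
Draw 6: a1=1.938, a2=1.668, a3=5.180, a4=1.760, a5=11.430, a0=21.976; τ=−ln(0.2085)/21.976=0.071 → t=0.149; u2·a0=0.5075·21.976=11.153; a1+…+a4=10.546 < 11.153 ≤ a1+…+a5=21.976 → R5 fires; M=6 Z=4 A=6
Draw 7: a1=1.938, a2=1.668, a3=6.216, a4=1.760, a5=13.716, a0=25.298; τ=−ln(0.6095)/25.298=0.020 → t=0.169; u2·a0=0.6303·25.298=15.945; a1+…+a4=11.582 < 15.945 ≤ a1+…+a5=25.298 → R5 fires; M=6 Z=4 A=7
Draw 8: a1=1.938, a2=1.668, a3=7.252, a4=1.760, a5=16.002, a0=28.620; τ=−ln(0.5824)/28.620=0.019 → t=0.188; u2·a0=0.6436·28.620=18.420; a1+…+a4=12.618 < 18.420 ≤ a1+…+a5=28.620 → R5 fires; M=6 Z=4 A=8
Draw 9: a1=1.938, a2=1.668, a3=8.288, a4=1.760, a5=18.288, a0=31.942; τ=−ln(0.0372)/31.942=0.103 → t=0.291; u2·a0=0.7124·31.942=22.755; a1+…+a4=13.654 < 22.755 ≤ a1+…+a5=31.942 → R5 fires; M=6 Z=4 A=9
Draw 10: a1=1.938, a2=1.668, a3=9.324, a4=1.760, a5=20.574, a0=35.264; τ=−ln(0.9764)/35.264=0.001 → t=0.291; u2·a0=0.2784·35.264=9.817; a1+a2=3.606 < 9.817 ≤ a1+…+a3=12.930 → R3 fires; M=6 Z=3 A=9
Draw 11: a1=1.938, a2=1.251, a3=6.993, a4=1.320, a5=20.574, a0=32.076; τ=−ln(0.1828)/32.076=0.053 → t=0.344 > T=0.31: stop.
Z first becomes ≤ 7 when it reaches 7 at the event at t=0.029.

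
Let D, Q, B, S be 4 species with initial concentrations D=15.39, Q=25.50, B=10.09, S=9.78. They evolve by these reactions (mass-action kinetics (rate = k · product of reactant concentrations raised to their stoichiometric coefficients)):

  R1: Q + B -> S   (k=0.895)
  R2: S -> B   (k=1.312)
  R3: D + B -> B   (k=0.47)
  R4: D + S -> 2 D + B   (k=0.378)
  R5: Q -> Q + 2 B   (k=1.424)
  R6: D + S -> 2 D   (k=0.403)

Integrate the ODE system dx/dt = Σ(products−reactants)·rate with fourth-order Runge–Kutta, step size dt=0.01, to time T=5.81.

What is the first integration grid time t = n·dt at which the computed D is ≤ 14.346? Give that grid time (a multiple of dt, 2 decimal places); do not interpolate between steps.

RK4 with dt=0.01: 581 steps to T=5.81. Trajectory (selected grid times):
t=0.00: D=15.39 Q=25.50 B=10.09 S=9.78
t=0.33: D=14.67 Q=1.35 B=10.94 S=1.76
t=0.34: D=14.12 Q=1.22 B=10.97 S=1.67
t=0.65: D=3.42 Q=0.05 B=11.46 S=0.50
t=1.29: D=0.12 Q=0.00 B=11.73 S=0.15
t=1.94: D=0.00 Q=0.00 B=11.82 S=0.06
t=2.58: D=0.00 Q=0.00 B=11.85 S=0.03
t=3.23: D=0.00 Q=0.00 B=11.87 S=0.01
t=3.87: D=0.00 Q=0.00 B=11.88 S=0.01
t=4.52: D=0.00 Q=0.00 B=11.88 S=0.00
t=5.16: D=0.00 Q=0.00 B=11.88 S=0.00
t=5.81: D=0.00 Q=0.00 B=11.88 S=0.00
D(0.33)=14.670 > 14.346 but D(0.34)=14.122 ≤ 14.346, so the first grid time is t=0.34.

Threshold first reached at t = 0.34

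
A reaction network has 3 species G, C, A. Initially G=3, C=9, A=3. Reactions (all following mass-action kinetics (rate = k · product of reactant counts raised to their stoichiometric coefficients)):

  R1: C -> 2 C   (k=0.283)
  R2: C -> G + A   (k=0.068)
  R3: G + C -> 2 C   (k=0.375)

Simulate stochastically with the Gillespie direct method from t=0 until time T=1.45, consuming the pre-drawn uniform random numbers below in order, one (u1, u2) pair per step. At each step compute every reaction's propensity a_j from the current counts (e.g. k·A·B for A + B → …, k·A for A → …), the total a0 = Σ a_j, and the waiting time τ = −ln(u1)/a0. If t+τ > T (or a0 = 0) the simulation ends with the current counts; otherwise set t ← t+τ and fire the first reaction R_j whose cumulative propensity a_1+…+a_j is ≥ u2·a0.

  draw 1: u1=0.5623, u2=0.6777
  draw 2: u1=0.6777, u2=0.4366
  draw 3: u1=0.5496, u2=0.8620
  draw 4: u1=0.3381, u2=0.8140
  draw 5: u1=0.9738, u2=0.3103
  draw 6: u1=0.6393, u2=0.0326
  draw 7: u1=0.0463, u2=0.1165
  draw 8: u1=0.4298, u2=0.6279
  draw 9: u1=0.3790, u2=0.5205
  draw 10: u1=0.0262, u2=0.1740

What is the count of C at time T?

C at T = 16

t=0.000: G=3 C=9 A=3
Draw 1: a1=2.547, a2=0.612, a3=10.125, a0=13.284; τ=−ln(0.5623)/13.284=0.043 → t=0.043; u2·a0=0.6777·13.284=9.003; a1+a2=3.159 < 9.003 ≤ a1+…+a3=13.284 → R3 fires; G=2 C=10 A=3
Draw 2: a1=2.830, a2=0.680, a3=7.500, a0=11.010; τ=−ln(0.6777)/11.010=0.035 → t=0.079; u2·a0=0.4366·11.010=4.807; a1+a2=3.510 < 4.807 ≤ a1+…+a3=11.010 → R3 fires; G=1 C=11 A=3
Draw 3: a1=3.113, a2=0.748, a3=4.125, a0=7.986; τ=−ln(0.5496)/7.986=0.075 → t=0.154; u2·a0=0.8620·7.986=6.884; a1+a2=3.861 < 6.884 ≤ a1+…+a3=7.986 → R3 fires; G=0 C=12 A=3
Draw 4: a1=3.396, a2=0.816, a3=0.000, a0=4.212; τ=−ln(0.3381)/4.212=0.257 → t=0.411; u2·a0=0.8140·4.212=3.429; a1=3.396 < 3.429 ≤ a1+a2=4.212 → R2 fires; G=1 C=11 A=4
Draw 5: a1=3.113, a2=0.748, a3=4.125, a0=7.986; τ=−ln(0.9738)/7.986=0.003 → t=0.414; u2·a0=0.3103·7.986=2.478 ≤ a1=3.113 → R1 fires; G=1 C=12 A=4
Draw 6: a1=3.396, a2=0.816, a3=4.500, a0=8.712; τ=−ln(0.6393)/8.712=0.051 → t=0.466; u2·a0=0.0326·8.712=0.284 ≤ a1=3.396 → R1 fires; G=1 C=13 A=4
Draw 7: a1=3.679, a2=0.884, a3=4.875, a0=9.438; τ=−ln(0.0463)/9.438=0.326 → t=0.791; u2·a0=0.1165·9.438=1.100 ≤ a1=3.679 → R1 fires; G=1 C=14 A=4
Draw 8: a1=3.962, a2=0.952, a3=5.250, a0=10.164; τ=−ln(0.4298)/10.164=0.083 → t=0.874; u2·a0=0.6279·10.164=6.382; a1+a2=4.914 < 6.382 ≤ a1+…+a3=10.164 → R3 fires; G=0 C=15 A=4
Draw 9: a1=4.245, a2=1.020, a3=0.000, a0=5.265; τ=−ln(0.3790)/5.265=0.184 → t=1.059; u2·a0=0.5205·5.265=2.740 ≤ a1=4.245 → R1 fires; G=0 C=16 A=4
Draw 10: a1=4.528, a2=1.088, a3=0.000, a0=5.616; τ=−ln(0.0262)/5.616=0.649 → t=1.707 > T=1.45: stop.
Read off C at T=1.45: 16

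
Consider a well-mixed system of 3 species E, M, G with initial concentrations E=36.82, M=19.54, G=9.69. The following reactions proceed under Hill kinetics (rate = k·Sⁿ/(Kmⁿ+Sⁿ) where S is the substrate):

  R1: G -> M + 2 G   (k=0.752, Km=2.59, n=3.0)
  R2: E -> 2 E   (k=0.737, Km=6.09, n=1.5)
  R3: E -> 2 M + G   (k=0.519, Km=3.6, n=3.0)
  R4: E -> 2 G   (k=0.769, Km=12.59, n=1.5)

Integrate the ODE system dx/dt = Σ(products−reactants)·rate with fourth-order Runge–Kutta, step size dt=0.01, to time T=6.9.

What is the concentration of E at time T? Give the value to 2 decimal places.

E at T = 33.62

RK4 with dt=0.01: 690 steps to T=6.9. Trajectory (selected grid times):
t=0.00: E=36.82 M=19.54 G=9.69
t=0.77: E=36.46 M=20.91 G=11.65
t=1.53: E=36.10 M=22.26 G=13.58
t=2.30: E=35.74 M=23.64 G=15.53
t=3.07: E=35.39 M=25.01 G=17.49
t=3.83: E=35.03 M=26.37 G=19.41
t=4.60: E=34.68 M=27.75 G=21.36
t=5.37: E=34.32 M=29.12 G=23.31
t=6.13: E=33.97 M=30.48 G=25.23
t=6.90: E=33.62 M=31.86 G=27.17
Read off E at T=6.9: 33.62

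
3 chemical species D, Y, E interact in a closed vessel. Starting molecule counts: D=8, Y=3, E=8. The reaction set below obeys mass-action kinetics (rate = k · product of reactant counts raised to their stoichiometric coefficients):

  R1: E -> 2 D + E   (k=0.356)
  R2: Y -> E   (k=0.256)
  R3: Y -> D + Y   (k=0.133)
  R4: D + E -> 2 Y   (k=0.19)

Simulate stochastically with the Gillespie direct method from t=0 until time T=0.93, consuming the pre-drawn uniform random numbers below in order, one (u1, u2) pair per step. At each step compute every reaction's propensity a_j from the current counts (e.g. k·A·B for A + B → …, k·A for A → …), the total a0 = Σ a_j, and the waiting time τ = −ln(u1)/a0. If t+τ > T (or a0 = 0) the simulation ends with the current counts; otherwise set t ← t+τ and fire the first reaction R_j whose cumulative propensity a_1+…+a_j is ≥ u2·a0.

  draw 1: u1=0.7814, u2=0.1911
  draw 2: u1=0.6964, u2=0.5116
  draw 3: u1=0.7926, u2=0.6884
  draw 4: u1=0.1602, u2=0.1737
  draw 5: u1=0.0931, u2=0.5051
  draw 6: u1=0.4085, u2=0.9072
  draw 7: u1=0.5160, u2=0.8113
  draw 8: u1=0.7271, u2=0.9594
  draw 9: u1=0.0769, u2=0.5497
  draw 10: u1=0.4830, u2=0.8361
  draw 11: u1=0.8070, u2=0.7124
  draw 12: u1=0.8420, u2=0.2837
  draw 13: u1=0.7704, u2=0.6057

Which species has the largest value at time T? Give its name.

t=0.000: D=8 Y=3 E=8
Draw 1: a1=2.848, a2=0.768, a3=0.399, a4=12.160, a0=16.175; τ=−ln(0.7814)/16.175=0.015 → t=0.015; u2·a0=0.1911·16.175=3.091; a1=2.848 < 3.091 ≤ a1+a2=3.616 → R2 fires; D=8 Y=2 E=9
Draw 2: a1=3.204, a2=0.512, a3=0.266, a4=13.680, a0=17.662; τ=−ln(0.6964)/17.662=0.020 → t=0.036; u2·a0=0.5116·17.662=9.036; a1+…+a3=3.982 < 9.036 ≤ a1+…+a4=17.662 → R4 fires; D=7 Y=4 E=8
Draw 3: a1=2.848, a2=1.024, a3=0.532, a4=10.640, a0=15.044; τ=−ln(0.7926)/15.044=0.015 → t=0.051; u2·a0=0.6884·15.044=10.356; a1+…+a3=4.404 < 10.356 ≤ a1+…+a4=15.044 → R4 fires; D=6 Y=6 E=7
Draw 4: a1=2.492, a2=1.536, a3=0.798, a4=7.980, a0=12.806; τ=−ln(0.1602)/12.806=0.143 → t=0.194; u2·a0=0.1737·12.806=2.224 ≤ a1=2.492 → R1 fires; D=8 Y=6 E=7
Draw 5: a1=2.492, a2=1.536, a3=0.798, a4=10.640, a0=15.466; τ=−ln(0.0931)/15.466=0.154 → t=0.348; u2·a0=0.5051·15.466=7.812; a1+…+a3=4.826 < 7.812 ≤ a1+…+a4=15.466 → R4 fires; D=7 Y=8 E=6
Draw 6: a1=2.136, a2=2.048, a3=1.064, a4=7.980, a0=13.228; τ=−ln(0.4085)/13.228=0.068 → t=0.415; u2·a0=0.9072·13.228=12.000; a1+…+a3=5.248 < 12.000 ≤ a1+…+a4=13.228 → R4 fires; D=6 Y=10 E=5
Draw 7: a1=1.780, a2=2.560, a3=1.330, a4=5.700, a0=11.370; τ=−ln(0.5160)/11.370=0.058 → t=0.474; u2·a0=0.8113·11.370=9.224; a1+…+a3=5.670 < 9.224 ≤ a1+…+a4=11.370 → R4 fires; D=5 Y=12 E=4
Draw 8: a1=1.424, a2=3.072, a3=1.596, a4=3.800, a0=9.892; τ=−ln(0.7271)/9.892=0.032 → t=0.506; u2·a0=0.9594·9.892=9.490; a1+…+a3=6.092 < 9.490 ≤ a1+…+a4=9.892 → R4 fires; D=4 Y=14 E=3
Draw 9: a1=1.068, a2=3.584, a3=1.862, a4=2.280, a0=8.794; τ=−ln(0.0769)/8.794=0.292 → t=0.797; u2·a0=0.5497·8.794=4.834; a1+a2=4.652 < 4.834 ≤ a1+…+a3=6.514 → R3 fires; D=5 Y=14 E=3
Draw 10: a1=1.068, a2=3.584, a3=1.862, a4=2.850, a0=9.364; τ=−ln(0.4830)/9.364=0.078 → t=0.875; u2·a0=0.8361·9.364=7.829; a1+…+a3=6.514 < 7.829 ≤ a1+…+a4=9.364 → R4 fires; D=4 Y=16 E=2
Draw 11: a1=0.712, a2=4.096, a3=2.128, a4=1.520, a0=8.456; τ=−ln(0.8070)/8.456=0.025 → t=0.901; u2·a0=0.7124·8.456=6.024; a1+a2=4.808 < 6.024 ≤ a1+…+a3=6.936 → R3 fires; D=5 Y=16 E=2
Draw 12: a1=0.712, a2=4.096, a3=2.128, a4=1.900, a0=8.836; τ=−ln(0.8420)/8.836=0.019 → t=0.920; u2·a0=0.2837·8.836=2.507; a1=0.712 < 2.507 ≤ a1+a2=4.808 → R2 fires; D=5 Y=15 E=3
Draw 13: a1=1.068, a2=3.840, a3=1.995, a4=2.850, a0=9.753; τ=−ln(0.7704)/9.753=0.027 → t=0.947 > T=0.93: stop.
At T=0.93: D=5 Y=15 E=3; the largest is Y.

Dominant species at T: Y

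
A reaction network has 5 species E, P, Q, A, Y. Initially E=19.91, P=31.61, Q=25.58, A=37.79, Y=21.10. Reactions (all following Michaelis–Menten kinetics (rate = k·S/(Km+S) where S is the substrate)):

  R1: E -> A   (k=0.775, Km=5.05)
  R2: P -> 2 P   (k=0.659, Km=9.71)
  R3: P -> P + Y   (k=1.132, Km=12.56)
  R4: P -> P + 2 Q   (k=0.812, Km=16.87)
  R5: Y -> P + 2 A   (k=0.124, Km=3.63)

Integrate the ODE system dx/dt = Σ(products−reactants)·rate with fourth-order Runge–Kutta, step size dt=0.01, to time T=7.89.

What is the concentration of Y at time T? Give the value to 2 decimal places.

Y at T = 26.77

RK4 with dt=0.01: 789 steps to T=7.89. Trajectory (selected grid times):
t=0.00: E=19.91 P=31.61 Q=25.58 A=37.79 Y=21.10
t=0.88: E=19.37 P=32.15 Q=26.51 A=38.52 Y=21.72
t=1.75: E=18.83 P=32.68 Q=27.44 A=39.24 Y=22.34
t=2.63: E=18.30 P=33.22 Q=28.39 A=39.96 Y=22.97
t=3.51: E=17.77 P=33.77 Q=29.34 A=40.68 Y=23.60
t=4.38: E=17.24 P=34.31 Q=30.28 A=41.39 Y=24.22
t=5.26: E=16.72 P=34.86 Q=31.24 A=42.11 Y=24.86
t=6.14: E=16.19 P=35.40 Q=32.21 A=42.82 Y=25.50
t=7.01: E=15.68 P=35.95 Q=33.17 A=43.52 Y=26.13
t=7.89: E=15.17 P=36.50 Q=34.14 A=44.23 Y=26.77
Read off Y at T=7.89: 26.77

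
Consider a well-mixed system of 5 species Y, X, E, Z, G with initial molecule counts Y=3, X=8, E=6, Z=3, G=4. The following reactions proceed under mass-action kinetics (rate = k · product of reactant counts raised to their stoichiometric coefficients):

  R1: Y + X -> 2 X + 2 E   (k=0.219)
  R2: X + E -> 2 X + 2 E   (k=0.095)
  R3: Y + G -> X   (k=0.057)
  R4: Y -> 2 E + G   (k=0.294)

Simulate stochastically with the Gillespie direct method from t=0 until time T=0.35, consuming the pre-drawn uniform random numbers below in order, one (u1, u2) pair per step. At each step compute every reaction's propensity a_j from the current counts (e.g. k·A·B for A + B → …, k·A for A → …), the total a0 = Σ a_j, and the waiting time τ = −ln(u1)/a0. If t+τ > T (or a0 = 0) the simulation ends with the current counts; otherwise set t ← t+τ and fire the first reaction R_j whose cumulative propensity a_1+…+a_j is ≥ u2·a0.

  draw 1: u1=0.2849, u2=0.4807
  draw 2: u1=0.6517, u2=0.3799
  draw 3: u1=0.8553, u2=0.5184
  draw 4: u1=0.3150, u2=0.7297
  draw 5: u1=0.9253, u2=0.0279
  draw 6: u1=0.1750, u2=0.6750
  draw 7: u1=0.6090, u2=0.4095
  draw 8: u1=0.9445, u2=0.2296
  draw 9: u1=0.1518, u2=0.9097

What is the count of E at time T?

t=0.000: Y=3 X=8 E=6 Z=3 G=4
Draw 1: a1=5.256, a2=4.560, a3=0.684, a4=0.882, a0=11.382; τ=−ln(0.2849)/11.382=0.110 → t=0.110; u2·a0=0.4807·11.382=5.471; a1=5.256 < 5.471 ≤ a1+a2=9.816 → R2 fires; Y=3 X=9 E=7 Z=3 G=4
Draw 2: a1=5.913, a2=5.985, a3=0.684, a4=0.882, a0=13.464; τ=−ln(0.6517)/13.464=0.032 → t=0.142; u2·a0=0.3799·13.464=5.115 ≤ a1=5.913 → R1 fires; Y=2 X=10 E=9 Z=3 G=4
Draw 3: a1=4.380, a2=8.550, a3=0.456, a4=0.588, a0=13.974; τ=−ln(0.8553)/13.974=0.011 → t=0.153; u2·a0=0.5184·13.974=7.244; a1=4.380 < 7.244 ≤ a1+a2=12.930 → R2 fires; Y=2 X=11 E=10 Z=3 G=4
Draw 4: a1=4.818, a2=10.450, a3=0.456, a4=0.588, a0=16.312; τ=−ln(0.3150)/16.312=0.071 → t=0.224; u2·a0=0.7297·16.312=11.903; a1=4.818 < 11.903 ≤ a1+a2=15.268 → R2 fires; Y=2 X=12 E=11 Z=3 G=4
Draw 5: a1=5.256, a2=12.540, a3=0.456, a4=0.588, a0=18.840; τ=−ln(0.9253)/18.840=0.004 → t=0.228; u2·a0=0.0279·18.840=0.526 ≤ a1=5.256 → R1 fires; Y=1 X=13 E=13 Z=3 G=4
Draw 6: a1=2.847, a2=16.055, a3=0.228, a4=0.294, a0=19.424; τ=−ln(0.1750)/19.424=0.090 → t=0.318; u2·a0=0.6750·19.424=13.111; a1=2.847 < 13.111 ≤ a1+a2=18.902 → R2 fires; Y=1 X=14 E=14 Z=3 G=4
Draw 7: a1=3.066, a2=18.620, a3=0.228, a4=0.294, a0=22.208; τ=−ln(0.6090)/22.208=0.022 → t=0.340; u2·a0=0.4095·22.208=9.094; a1=3.066 < 9.094 ≤ a1+a2=21.686 → R2 fires; Y=1 X=15 E=15 Z=3 G=4
Draw 8: a1=3.285, a2=21.375, a3=0.228, a4=0.294, a0=25.182; τ=−ln(0.9445)/25.182=0.002 → t=0.343; u2·a0=0.2296·25.182=5.782; a1=3.285 < 5.782 ≤ a1+a2=24.660 → R2 fires; Y=1 X=16 E=16 Z=3 G=4
Draw 9: a1=3.504, a2=24.320, a3=0.228, a4=0.294, a0=28.346; τ=−ln(0.1518)/28.346=0.067 → t=0.409 > T=0.35: stop.
Read off E at T=0.35: 16

E at T = 16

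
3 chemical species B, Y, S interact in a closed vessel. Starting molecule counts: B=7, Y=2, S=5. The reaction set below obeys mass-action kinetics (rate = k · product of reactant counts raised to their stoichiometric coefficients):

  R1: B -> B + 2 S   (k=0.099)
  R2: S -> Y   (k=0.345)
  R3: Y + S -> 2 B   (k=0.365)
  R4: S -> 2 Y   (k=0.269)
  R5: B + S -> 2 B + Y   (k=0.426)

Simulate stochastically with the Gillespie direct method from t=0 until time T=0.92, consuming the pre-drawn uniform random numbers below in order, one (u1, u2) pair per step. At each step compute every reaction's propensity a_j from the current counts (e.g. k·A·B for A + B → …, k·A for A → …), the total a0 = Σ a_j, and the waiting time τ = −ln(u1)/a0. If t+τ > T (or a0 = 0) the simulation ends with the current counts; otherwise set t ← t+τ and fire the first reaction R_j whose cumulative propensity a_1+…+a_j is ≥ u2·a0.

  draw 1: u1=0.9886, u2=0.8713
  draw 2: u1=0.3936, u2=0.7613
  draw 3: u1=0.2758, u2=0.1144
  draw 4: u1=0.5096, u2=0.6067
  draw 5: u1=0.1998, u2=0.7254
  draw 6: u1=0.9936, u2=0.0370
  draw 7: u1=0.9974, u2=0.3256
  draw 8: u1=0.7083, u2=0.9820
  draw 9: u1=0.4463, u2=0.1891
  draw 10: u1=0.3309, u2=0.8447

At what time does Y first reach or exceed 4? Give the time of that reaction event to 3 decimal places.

t=0.000: B=7 Y=2 S=5
Draw 1: a1=0.693, a2=1.725, a3=3.650, a4=1.345, a5=14.910, a0=22.323; τ=−ln(0.9886)/22.323=0.001 → t=0.001; u2·a0=0.8713·22.323=19.450; a1+…+a4=7.413 < 19.450 ≤ a1+…+a5=22.323 → R5 fires; B=8 Y=3 S=4
Draw 2: a1=0.792, a2=1.380, a3=4.380, a4=1.076, a5=13.632, a0=21.260; τ=−ln(0.3936)/21.260=0.044 → t=0.044; u2·a0=0.7613·21.260=16.185; a1+…+a4=7.628 < 16.185 ≤ a1+…+a5=21.260 → R5 fires; B=9 Y=4 S=3
Draw 3: a1=0.891, a2=1.035, a3=4.380, a4=0.807, a5=11.502, a0=18.615; τ=−ln(0.2758)/18.615=0.069 → t=0.114; u2·a0=0.1144·18.615=2.130; a1+a2=1.926 < 2.130 ≤ a1+…+a3=6.306 → R3 fires; B=11 Y=3 S=2
Draw 4: a1=1.089, a2=0.690, a3=2.190, a4=0.538, a5=9.372, a0=13.879; τ=−ln(0.5096)/13.879=0.049 → t=0.162; u2·a0=0.6067·13.879=8.420; a1+…+a4=4.507 < 8.420 ≤ a1+…+a5=13.879 → R5 fires; B=12 Y=4 S=1
Draw 5: a1=1.188, a2=0.345, a3=1.460, a4=0.269, a5=5.112, a0=8.374; τ=−ln(0.1998)/8.374=0.192 → t=0.354; u2·a0=0.7254·8.374=6.074; a1+…+a4=3.262 < 6.074 ≤ a1+…+a5=8.374 → R5 fires; B=13 Y=5 S=0
Draw 6: a1=1.287, a2=0.000, a3=0.000, a4=0.000, a5=0.000, a0=1.287; τ=−ln(0.9936)/1.287=0.005 → t=0.359; u2·a0=0.0370·1.287=0.048 ≤ a1=1.287 → R1 fires; B=13 Y=5 S=2
Draw 7: a1=1.287, a2=0.690, a3=3.650, a4=0.538, a5=11.076, a0=17.241; τ=−ln(0.9974)/17.241=0.000 → t=0.360; u2·a0=0.3256·17.241=5.614; a1+a2=1.977 < 5.614 ≤ a1+…+a3=5.627 → R3 fires; B=15 Y=4 S=1
Draw 8: a1=1.485, a2=0.345, a3=1.460, a4=0.269, a5=6.390, a0=9.949; τ=−ln(0.7083)/9.949=0.035 → t=0.394; u2·a0=0.9820·9.949=9.770; a1+…+a4=3.559 < 9.770 ≤ a1+…+a5=9.949 → R5 fires; B=16 Y=5 S=0
Draw 9: a1=1.584, a2=0.000, a3=0.000, a4=0.000, a5=0.000, a0=1.584; τ=−ln(0.4463)/1.584=0.509 → t=0.904; u2·a0=0.1891·1.584=0.300 ≤ a1=1.584 → R1 fires; B=16 Y=5 S=2
Draw 10: a1=1.584, a2=0.690, a3=3.650, a4=0.538, a5=13.632, a0=20.094; τ=−ln(0.3309)/20.094=0.055 → t=0.959 > T=0.92: stop.
Y first becomes ≥ 4 when it reaches 4 at the event at t=0.044.

Threshold first reached at t = 0.044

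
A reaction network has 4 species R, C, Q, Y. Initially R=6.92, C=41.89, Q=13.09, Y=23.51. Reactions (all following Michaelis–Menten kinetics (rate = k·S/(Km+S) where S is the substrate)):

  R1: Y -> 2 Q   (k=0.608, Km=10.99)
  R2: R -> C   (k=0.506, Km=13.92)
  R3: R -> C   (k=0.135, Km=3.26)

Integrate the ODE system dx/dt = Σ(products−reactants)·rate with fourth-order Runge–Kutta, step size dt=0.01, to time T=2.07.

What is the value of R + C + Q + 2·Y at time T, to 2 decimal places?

Check how each reaction changes W = R + C + Q + 2·Y (weight of products minus weight of reactants):
R1: Y -> 2 Q: (1·2) − (2·1) = 2 − 2 = 0
R2: R -> C: (1·1) − (1·1) = 1 − 1 = 0
R3: R -> C: (1·1) − (1·1) = 1 − 1 = 0
Every reaction leaves W unchanged, so W is conserved and no simulation is needed: W(T) = W(0) = 6.92 + 41.89 + 13.09 + 2·23.51 = 108.92

Value at T = 108.92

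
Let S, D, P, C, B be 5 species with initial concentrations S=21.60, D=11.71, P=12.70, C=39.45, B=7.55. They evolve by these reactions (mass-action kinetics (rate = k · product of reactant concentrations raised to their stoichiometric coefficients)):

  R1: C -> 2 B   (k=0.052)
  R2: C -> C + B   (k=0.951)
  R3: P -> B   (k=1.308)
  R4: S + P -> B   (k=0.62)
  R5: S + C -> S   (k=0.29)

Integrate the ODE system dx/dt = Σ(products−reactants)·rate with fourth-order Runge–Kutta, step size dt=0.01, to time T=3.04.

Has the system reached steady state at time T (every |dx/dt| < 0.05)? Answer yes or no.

Steady state at T: yes

RK4 with dt=0.01: 304 steps to T=3.04. Trajectory (selected grid times):
t=0.00: S=21.60 D=11.71 P=12.70 C=39.45 B=7.55
t=0.34: S=10.85 D=11.71 P=0.50 C=10.51 B=27.07
t=0.68: S=10.46 D=11.71 P=0.03 C=3.64 B=29.86
t=1.01: S=10.44 D=11.71 P=0.00 C=1.32 B=30.68
t=1.35: S=10.44 D=11.71 P=0.00 C=0.46 B=30.98
t=1.69: S=10.43 D=11.71 P=0.00 C=0.16 B=31.08
t=2.03: S=10.43 D=11.71 P=0.00 C=0.06 B=31.12
t=2.36: S=10.43 D=11.71 P=0.00 C=0.02 B=31.13
t=2.70: S=10.43 D=11.71 P=0.00 C=0.01 B=31.13
t=3.04: S=10.43 D=11.71 P=0.00 C=0.00 B=31.14
Rates at T: R1=0.0001, R2=0.0024, R3=0.0000, R4=0.0000, R5=0.0077
dx/dt at T (Σ net stoichiometry × rate): S=-0.0000, D=+0.0000, P=-0.0000, C=-0.0078, B=+0.0027
Largest |dx/dt| is |-0.0078| (C) < 0.05 → steady.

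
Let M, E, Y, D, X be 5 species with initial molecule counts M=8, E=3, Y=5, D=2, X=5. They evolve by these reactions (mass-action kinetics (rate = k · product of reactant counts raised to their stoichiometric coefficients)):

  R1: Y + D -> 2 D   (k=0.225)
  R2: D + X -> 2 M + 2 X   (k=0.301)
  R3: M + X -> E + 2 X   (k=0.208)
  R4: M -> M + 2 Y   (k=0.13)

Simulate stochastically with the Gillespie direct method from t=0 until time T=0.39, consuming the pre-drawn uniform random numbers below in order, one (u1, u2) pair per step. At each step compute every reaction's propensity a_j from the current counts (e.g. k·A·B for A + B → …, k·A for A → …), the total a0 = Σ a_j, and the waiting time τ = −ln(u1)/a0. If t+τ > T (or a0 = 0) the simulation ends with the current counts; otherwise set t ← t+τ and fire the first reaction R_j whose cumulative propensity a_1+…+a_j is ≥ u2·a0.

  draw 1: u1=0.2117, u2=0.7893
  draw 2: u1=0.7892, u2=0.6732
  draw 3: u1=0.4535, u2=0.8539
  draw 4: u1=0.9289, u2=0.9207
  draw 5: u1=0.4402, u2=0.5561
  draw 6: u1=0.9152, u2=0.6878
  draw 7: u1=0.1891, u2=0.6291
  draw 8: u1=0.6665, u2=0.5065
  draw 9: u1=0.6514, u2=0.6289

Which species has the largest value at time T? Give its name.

Dominant species at T: X

t=0.000: M=8 E=3 Y=5 D=2 X=5
Draw 1: a1=2.250, a2=3.010, a3=8.320, a4=1.040, a0=14.620; τ=−ln(0.2117)/14.620=0.106 → t=0.106; u2·a0=0.7893·14.620=11.540; a1+a2=5.260 < 11.540 ≤ a1+…+a3=13.580 → R3 fires; M=7 E=4 Y=5 D=2 X=6
Draw 2: a1=2.250, a2=3.612, a3=8.736, a4=0.910, a0=15.508; τ=−ln(0.7892)/15.508=0.015 → t=0.121; u2·a0=0.6732·15.508=10.440; a1+a2=5.862 < 10.440 ≤ a1+…+a3=14.598 → R3 fires; M=6 E=5 Y=5 D=2 X=7
Draw 3: a1=2.250, a2=4.214, a3=8.736, a4=0.780, a0=15.980; τ=−ln(0.4535)/15.980=0.049 → t=0.171; u2·a0=0.8539·15.980=13.645; a1+a2=6.464 < 13.645 ≤ a1+…+a3=15.200 → R3 fires; M=5 E=6 Y=5 D=2 X=8
Draw 4: a1=2.250, a2=4.816, a3=8.320, a4=0.650, a0=16.036; τ=−ln(0.9289)/16.036=0.005 → t=0.176; u2·a0=0.9207·16.036=14.764; a1+a2=7.066 < 14.764 ≤ a1+…+a3=15.386 → R3 fires; M=4 E=7 Y=5 D=2 X=9
Draw 5: a1=2.250, a2=5.418, a3=7.488, a4=0.520, a0=15.676; τ=−ln(0.4402)/15.676=0.052 → t=0.228; u2·a0=0.5561·15.676=8.717; a1+a2=7.668 < 8.717 ≤ a1+…+a3=15.156 → R3 fires; M=3 E=8 Y=5 D=2 X=10
Draw 6: a1=2.250, a2=6.020, a3=6.240, a4=0.390, a0=14.900; τ=−ln(0.9152)/14.900=0.006 → t=0.234; u2·a0=0.6878·14.900=10.248; a1+a2=8.270 < 10.248 ≤ a1+…+a3=14.510 → R3 fires; M=2 E=9 Y=5 D=2 X=11
Draw 7: a1=2.250, a2=6.622, a3=4.576, a4=0.260, a0=13.708; τ=−ln(0.1891)/13.708=0.121 → t=0.355; u2·a0=0.6291·13.708=8.624; a1=2.250 < 8.624 ≤ a1+a2=8.872 → R2 fires; M=4 E=9 Y=5 D=1 X=12
Draw 8: a1=1.125, a2=3.612, a3=9.984, a4=0.520, a0=15.241; τ=−ln(0.6665)/15.241=0.027 → t=0.382; u2·a0=0.5065·15.241=7.720; a1+a2=4.737 < 7.720 ≤ a1+…+a3=14.721 → R3 fires; M=3 E=10 Y=5 D=1 X=13
Draw 9: a1=1.125, a2=3.913, a3=8.112, a4=0.390, a0=13.540; τ=−ln(0.6514)/13.540=0.032 → t=0.414 > T=0.39: stop.
At T=0.39: M=3 E=10 Y=5 D=1 X=13; the largest is X.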